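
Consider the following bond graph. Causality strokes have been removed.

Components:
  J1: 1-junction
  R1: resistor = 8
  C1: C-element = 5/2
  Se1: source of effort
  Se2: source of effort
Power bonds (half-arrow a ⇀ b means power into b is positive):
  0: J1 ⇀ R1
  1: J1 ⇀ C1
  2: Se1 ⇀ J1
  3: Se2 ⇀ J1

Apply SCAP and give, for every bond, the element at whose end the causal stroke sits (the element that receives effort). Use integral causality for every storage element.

β2 →J1  (Se1 fixes effort; stroke away)
β3 →J1  (Se2 fixes effort; stroke away)
β1 →J1  (C1 outputs effort q/C1)
β0 →R1  (closing 1-jn rule on J1)

b0 |R1
b1 |J1
b2 |J1
b3 |J1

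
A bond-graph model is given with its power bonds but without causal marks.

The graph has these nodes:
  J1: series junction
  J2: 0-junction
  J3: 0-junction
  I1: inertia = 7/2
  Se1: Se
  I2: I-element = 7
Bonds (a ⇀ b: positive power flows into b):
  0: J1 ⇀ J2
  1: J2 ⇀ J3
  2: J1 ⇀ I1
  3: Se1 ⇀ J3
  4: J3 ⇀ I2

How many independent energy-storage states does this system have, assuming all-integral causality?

2  (I1, I2 all integral)

#3 stroke at J3  (Se1 fixes effort; stroke away)
#1 stroke at J2  (J3 effort already set via bond 3)
#4 stroke at I2  (J3: bond 3 brought effort, rest push out)
#0 stroke at J1  (J2 effort already set via bond 1)
#2 stroke at I1  (J1 needs exactly one f-in)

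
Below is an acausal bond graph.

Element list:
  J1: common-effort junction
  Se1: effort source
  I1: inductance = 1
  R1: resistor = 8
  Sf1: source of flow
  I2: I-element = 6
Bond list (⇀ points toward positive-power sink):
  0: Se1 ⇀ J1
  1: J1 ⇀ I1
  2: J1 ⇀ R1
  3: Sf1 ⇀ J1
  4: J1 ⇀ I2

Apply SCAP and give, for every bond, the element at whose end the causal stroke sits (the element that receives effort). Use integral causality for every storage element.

#0 stroke→J1  (Se1 fixes effort; stroke away)
#3 stroke→Sf1  (Sf1 fixes flow; stroke at Sf1)
#1 stroke→I1  (J1: bond 0 brought effort, rest push out)
#2 stroke→R1  (J1: bond 0 brought effort, rest push out)
#4 stroke→I2  (common-e at J1 fixed by 0)

bond 0 →J1
bond 1 →I1
bond 2 →R1
bond 3 →Sf1
bond 4 →I2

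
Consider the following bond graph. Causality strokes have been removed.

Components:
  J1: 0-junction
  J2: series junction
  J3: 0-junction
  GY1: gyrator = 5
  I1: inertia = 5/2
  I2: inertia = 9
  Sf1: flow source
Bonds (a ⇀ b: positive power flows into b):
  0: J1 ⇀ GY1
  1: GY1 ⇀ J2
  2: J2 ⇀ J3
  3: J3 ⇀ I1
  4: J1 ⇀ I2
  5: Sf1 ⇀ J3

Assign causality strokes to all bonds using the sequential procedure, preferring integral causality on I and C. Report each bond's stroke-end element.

#0 |J1
#1 |J2
#2 |J3
#3 |I1
#4 |I2
#5 |Sf1

b5 stroke at Sf1  (Sf1: flow source, stroke at near end)
b3 stroke at I1  (I1 integral (f out))
b2 stroke at J3  (closing 0-jn rule on J3)
b1 stroke at J2  (1-jn J2 has f-setter on 2)
b0 stroke at J1  (through GY1, causality inverts; strokes same side of GY1)
b4 stroke at I2  (J1: bond 0 brought effort, rest push out)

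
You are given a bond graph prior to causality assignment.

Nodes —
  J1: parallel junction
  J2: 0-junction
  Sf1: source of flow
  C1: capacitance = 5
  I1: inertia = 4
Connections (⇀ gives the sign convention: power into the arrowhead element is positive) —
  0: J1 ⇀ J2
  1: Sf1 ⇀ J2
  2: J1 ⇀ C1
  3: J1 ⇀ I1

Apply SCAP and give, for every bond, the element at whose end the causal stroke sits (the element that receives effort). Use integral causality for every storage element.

bond 0 stroke→J2
bond 1 stroke→Sf1
bond 2 stroke→J1
bond 3 stroke→I1

b1 →Sf1  (source Sf1 imposes f)
b0 →J2  (J2 needs exactly one e-in)
b2 →J1  (C1: C, integral causality)
b3 →I1  (J1 effort already set via bond 2)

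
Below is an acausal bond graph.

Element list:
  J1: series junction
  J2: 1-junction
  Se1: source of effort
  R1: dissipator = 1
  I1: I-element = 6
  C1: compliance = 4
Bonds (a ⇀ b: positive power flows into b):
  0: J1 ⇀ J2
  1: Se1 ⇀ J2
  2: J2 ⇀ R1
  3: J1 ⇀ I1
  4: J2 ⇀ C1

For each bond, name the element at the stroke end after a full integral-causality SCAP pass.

bond 0 stroke at J1
bond 1 stroke at J2
bond 2 stroke at J2
bond 3 stroke at I1
bond 4 stroke at J2

#1 |J2  (Se1 (Se) sets effort on bond)
#3 |I1  (I1 integral (f out))
#0 |J1  (common-f at J1 fixed by 3)
#2 |J2  (J2 flow already set via bond 0)
#4 |J2  (common-f at J2 fixed by 0)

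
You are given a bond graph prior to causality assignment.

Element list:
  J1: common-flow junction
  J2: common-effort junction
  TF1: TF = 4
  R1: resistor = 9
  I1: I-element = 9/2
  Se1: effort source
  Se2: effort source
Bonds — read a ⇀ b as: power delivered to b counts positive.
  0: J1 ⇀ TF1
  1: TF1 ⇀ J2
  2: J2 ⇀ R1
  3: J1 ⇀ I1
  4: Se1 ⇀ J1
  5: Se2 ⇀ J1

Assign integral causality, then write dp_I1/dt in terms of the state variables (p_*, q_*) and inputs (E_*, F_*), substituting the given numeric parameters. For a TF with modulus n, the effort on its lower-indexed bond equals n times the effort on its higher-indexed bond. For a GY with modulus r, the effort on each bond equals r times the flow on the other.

dp_I1/dt = E_Se1 + E_Se2 - 32*p_I1

#4 |J1  (Se1: effort source, stroke at far end)
#5 |J1  (Se2 fixes effort; stroke away)
#3 |I1  (I1: I, integral causality)
#0 |J1  (J1: bond 3 brought flow, rest push out)
#1 |TF1  (TF TF1: opposite of bond 0)
#2 |J2  (J2 needs exactly one e-in)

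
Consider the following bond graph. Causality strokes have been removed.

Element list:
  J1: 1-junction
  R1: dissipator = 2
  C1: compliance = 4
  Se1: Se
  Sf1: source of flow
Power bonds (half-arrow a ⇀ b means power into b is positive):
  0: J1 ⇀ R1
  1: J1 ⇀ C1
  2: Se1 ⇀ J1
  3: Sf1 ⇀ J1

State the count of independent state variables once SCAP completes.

bond 2 stroke→J1  (Se1 fixes effort; stroke away)
bond 3 stroke→Sf1  (Sf1 fixes flow; stroke at Sf1)
bond 0 stroke→J1  (1-jn J1 has f-setter on 3)
bond 1 stroke→J1  (J1: bond 3 brought flow, rest push out)

1  (C1 all integral)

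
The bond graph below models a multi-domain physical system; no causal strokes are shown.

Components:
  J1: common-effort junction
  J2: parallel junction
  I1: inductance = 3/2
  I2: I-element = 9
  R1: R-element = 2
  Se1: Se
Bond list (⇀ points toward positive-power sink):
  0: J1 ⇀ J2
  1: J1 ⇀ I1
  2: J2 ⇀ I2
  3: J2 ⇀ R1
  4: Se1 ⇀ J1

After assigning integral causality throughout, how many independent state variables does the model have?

#4 |J1  (Se1 (Se) sets effort on bond)
#0 |J2  (J1 effort already set via bond 4)
#1 |I1  (J1: bond 4 brought effort, rest push out)
#2 |I2  (common-e at J2 fixed by 0)
#3 |R1  (J2: bond 0 brought effort, rest push out)

2  (I1, I2 all integral)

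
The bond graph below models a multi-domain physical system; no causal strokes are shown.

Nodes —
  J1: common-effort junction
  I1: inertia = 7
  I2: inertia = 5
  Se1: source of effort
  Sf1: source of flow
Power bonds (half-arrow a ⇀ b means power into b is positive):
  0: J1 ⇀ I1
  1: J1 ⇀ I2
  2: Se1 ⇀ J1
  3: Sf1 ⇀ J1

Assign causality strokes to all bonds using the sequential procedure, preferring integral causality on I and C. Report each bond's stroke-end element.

β2 stroke→J1  (source Se1 imposes e)
β3 stroke→Sf1  (source Sf1 imposes f)
β0 stroke→I1  (common-e at J1 fixed by 2)
β1 stroke→I2  (0-jn J1 has e-setter on 2)

β0 |I1
β1 |I2
β2 |J1
β3 |Sf1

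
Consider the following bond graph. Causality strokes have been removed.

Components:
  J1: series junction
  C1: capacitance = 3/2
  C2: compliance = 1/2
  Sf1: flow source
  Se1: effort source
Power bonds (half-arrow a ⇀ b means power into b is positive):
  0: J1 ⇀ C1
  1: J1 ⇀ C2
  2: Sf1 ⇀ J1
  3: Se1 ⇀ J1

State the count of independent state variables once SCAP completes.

#2 |Sf1  (Sf1 (Sf) sets flow on bond)
#3 |J1  (Se1 fixes effort; stroke away)
#0 |J1  (J1 flow already set via bond 2)
#1 |J1  (1-jn J1 has f-setter on 2)

2  (C1, C2 all integral)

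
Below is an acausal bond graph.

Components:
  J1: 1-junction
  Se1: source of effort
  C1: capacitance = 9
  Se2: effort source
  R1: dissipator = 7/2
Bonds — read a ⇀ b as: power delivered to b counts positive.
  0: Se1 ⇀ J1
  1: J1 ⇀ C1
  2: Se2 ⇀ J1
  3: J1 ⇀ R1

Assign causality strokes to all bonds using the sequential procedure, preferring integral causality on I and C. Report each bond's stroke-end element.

bond 0 →J1  (source Se1 imposes e)
bond 2 →J1  (Se2: effort source, stroke at far end)
bond 1 →J1  (C1: C, integral causality)
bond 3 →R1  (J1 needs exactly one f-in)

b0 stroke at J1
b1 stroke at J1
b2 stroke at J1
b3 stroke at R1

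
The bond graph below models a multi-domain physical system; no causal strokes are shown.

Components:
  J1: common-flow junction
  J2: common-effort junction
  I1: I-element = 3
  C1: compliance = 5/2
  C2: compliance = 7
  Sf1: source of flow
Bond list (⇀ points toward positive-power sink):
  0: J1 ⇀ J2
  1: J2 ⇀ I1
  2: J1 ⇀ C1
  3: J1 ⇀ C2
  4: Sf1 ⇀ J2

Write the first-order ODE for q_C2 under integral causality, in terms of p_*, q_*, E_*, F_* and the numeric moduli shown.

β4 |Sf1  (source Sf1 imposes f)
β1 |I1  (I1 integral (f out))
β0 |J2  (closing 0-jn rule on J2)
β2 |J1  (J1: bond 0 brought flow, rest push out)
β3 |J1  (1-jn J1 has f-setter on 0)

dq_C2/dt = -F_Sf1 + p_I1/3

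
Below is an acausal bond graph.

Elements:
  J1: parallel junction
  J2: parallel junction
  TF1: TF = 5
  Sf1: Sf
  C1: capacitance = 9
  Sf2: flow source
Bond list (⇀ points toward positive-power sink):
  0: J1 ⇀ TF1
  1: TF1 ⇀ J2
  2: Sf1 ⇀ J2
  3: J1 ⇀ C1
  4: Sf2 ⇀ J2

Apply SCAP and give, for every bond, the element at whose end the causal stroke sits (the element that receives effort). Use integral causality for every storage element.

b0 |TF1
b1 |J2
b2 |Sf1
b3 |J1
b4 |Sf2

#2 stroke at Sf1  (source Sf1 imposes f)
#4 stroke at Sf2  (Sf2: flow source, stroke at near end)
#1 stroke at J2  (closing 0-jn rule on J2)
#0 stroke at TF1  (TF TF1: opposite of bond 1)
#3 stroke at J1  (J1: last free bond brings effort in)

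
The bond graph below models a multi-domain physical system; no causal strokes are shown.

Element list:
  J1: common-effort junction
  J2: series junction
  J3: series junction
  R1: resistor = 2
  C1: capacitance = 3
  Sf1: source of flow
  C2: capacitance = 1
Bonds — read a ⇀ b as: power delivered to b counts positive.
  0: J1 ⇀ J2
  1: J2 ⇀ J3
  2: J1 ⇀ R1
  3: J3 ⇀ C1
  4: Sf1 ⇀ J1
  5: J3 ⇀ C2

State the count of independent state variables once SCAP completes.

β4 |Sf1  (Sf1 (Sf) sets flow on bond)
β3 |J3  (C1: C, integral causality)
β5 |J3  (C2 outputs effort q/C2)
β1 |J2  (J3 needs exactly one f-in)
β0 |J1  (J2: last free bond brings flow in)
β2 |R1  (common-e at J1 fixed by 0)

2  (C1, C2 all integral)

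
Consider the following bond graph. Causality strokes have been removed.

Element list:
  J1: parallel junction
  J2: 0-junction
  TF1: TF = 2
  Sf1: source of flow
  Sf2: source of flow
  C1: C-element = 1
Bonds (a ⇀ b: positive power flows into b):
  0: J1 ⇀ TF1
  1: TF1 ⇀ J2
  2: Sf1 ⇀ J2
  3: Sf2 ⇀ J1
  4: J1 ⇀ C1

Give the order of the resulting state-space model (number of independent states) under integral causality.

1  (C1 all integral)

#2 stroke at Sf1  (source Sf1 imposes f)
#3 stroke at Sf2  (Sf2 fixes flow; stroke at Sf2)
#1 stroke at J2  (J2 needs exactly one e-in)
#0 stroke at TF1  (TF1: transformer flips bond 1)
#4 stroke at J1  (only one effort-in slot at J1)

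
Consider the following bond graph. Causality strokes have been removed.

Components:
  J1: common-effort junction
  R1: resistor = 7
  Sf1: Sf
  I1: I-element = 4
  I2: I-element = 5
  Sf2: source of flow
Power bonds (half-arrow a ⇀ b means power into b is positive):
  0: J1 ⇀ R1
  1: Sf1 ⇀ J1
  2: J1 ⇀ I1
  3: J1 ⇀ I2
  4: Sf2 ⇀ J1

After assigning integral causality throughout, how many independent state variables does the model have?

2  (I1, I2 all integral)

β1 stroke at Sf1  (Sf1: flow source, stroke at near end)
β4 stroke at Sf2  (Sf2 fixes flow; stroke at Sf2)
β2 stroke at I1  (I1 outputs flow p/I1)
β3 stroke at I2  (prefer integral on I2)
β0 stroke at J1  (only one effort-in slot at J1)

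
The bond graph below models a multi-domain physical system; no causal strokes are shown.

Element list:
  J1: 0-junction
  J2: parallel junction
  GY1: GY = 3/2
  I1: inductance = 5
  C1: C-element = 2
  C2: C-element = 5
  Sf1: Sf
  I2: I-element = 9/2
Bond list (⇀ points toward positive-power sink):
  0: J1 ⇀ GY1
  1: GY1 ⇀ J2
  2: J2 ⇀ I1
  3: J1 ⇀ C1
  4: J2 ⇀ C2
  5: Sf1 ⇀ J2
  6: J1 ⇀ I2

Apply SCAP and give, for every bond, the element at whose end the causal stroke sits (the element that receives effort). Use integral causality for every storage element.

b5 stroke at Sf1  (Sf1: flow source, stroke at near end)
b2 stroke at I1  (I1 integral (f out))
b3 stroke at J1  (C1: C, integral causality)
b0 stroke at GY1  (J1: bond 3 brought effort, rest push out)
b6 stroke at I2  (0-jn J1 has e-setter on 3)
b1 stroke at GY1  (through GY1, causality inverts; strokes same side of GY1)
b4 stroke at J2  (J2: last free bond brings effort in)

β0 |GY1
β1 |GY1
β2 |I1
β3 |J1
β4 |J2
β5 |Sf1
β6 |I2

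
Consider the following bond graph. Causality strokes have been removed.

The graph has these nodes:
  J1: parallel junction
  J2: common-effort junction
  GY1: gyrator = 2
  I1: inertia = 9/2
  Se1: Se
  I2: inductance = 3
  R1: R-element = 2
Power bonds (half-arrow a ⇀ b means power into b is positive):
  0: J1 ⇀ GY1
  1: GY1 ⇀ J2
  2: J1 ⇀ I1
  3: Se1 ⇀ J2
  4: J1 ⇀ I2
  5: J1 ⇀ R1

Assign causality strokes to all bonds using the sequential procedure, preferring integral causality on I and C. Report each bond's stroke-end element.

bond 3 stroke→J2  (Se1 (Se) sets effort on bond)
bond 1 stroke→GY1  (J2: bond 3 brought effort, rest push out)
bond 0 stroke→GY1  (GY1 both-in/both-out from 1)
bond 2 stroke→I1  (I1 outputs flow p/I1)
bond 4 stroke→I2  (I2 outputs flow p/I2)
bond 5 stroke→J1  (closing 0-jn rule on J1)

β0 →GY1
β1 →GY1
β2 →I1
β3 →J2
β4 →I2
β5 →J1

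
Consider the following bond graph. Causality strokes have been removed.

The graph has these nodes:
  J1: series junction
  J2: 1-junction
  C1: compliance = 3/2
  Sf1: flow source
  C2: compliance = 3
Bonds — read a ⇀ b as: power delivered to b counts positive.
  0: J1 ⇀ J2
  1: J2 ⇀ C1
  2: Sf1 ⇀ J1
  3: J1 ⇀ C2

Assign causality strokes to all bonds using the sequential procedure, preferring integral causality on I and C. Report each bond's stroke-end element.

b2 stroke at Sf1  (Sf1: flow source, stroke at near end)
b0 stroke at J1  (J1: bond 2 brought flow, rest push out)
b3 stroke at J1  (J1: bond 2 brought flow, rest push out)
b1 stroke at J2  (J2 flow already set via bond 0)

#0 stroke at J1
#1 stroke at J2
#2 stroke at Sf1
#3 stroke at J1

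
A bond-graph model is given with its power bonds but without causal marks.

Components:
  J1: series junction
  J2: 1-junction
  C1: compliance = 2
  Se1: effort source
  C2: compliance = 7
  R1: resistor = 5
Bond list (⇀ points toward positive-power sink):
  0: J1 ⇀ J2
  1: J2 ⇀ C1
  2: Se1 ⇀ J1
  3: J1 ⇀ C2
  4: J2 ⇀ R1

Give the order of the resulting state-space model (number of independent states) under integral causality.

bond 2 →J1  (Se1 fixes effort; stroke away)
bond 1 →J2  (C1 outputs effort q/C1)
bond 3 →J1  (C2 outputs effort q/C2)
bond 0 →J2  (closing 1-jn rule on J1)
bond 4 →R1  (only one flow-in slot at J2)

2  (C1, C2 all integral)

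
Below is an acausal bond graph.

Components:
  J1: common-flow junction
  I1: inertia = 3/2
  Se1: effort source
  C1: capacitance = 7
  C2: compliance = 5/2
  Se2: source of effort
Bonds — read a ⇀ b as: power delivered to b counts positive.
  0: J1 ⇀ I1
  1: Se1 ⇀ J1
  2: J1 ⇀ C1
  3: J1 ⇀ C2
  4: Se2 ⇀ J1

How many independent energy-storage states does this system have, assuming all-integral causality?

3  (C1, C2, I1 all integral)

#1 stroke at J1  (Se1 (Se) sets effort on bond)
#4 stroke at J1  (Se2 fixes effort; stroke away)
#0 stroke at I1  (prefer integral on I1)
#2 stroke at J1  (J1: bond 0 brought flow, rest push out)
#3 stroke at J1  (common-f at J1 fixed by 0)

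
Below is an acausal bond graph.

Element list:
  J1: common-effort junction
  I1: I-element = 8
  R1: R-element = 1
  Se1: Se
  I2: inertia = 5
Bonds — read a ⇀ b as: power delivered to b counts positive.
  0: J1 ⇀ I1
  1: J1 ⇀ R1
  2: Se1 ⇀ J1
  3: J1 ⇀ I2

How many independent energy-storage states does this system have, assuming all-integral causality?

2  (I1, I2 all integral)

β2 stroke at J1  (source Se1 imposes e)
β0 stroke at I1  (0-jn J1 has e-setter on 2)
β1 stroke at R1  (common-e at J1 fixed by 2)
β3 stroke at I2  (J1: bond 2 brought effort, rest push out)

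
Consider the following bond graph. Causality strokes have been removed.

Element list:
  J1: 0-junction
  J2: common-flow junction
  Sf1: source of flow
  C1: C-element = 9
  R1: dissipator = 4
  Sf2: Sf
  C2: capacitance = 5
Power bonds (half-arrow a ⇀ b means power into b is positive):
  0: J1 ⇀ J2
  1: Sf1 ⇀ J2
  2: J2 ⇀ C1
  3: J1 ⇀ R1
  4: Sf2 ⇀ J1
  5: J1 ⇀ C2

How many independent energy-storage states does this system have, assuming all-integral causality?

2  (C1, C2 all integral)

bond 1 stroke→Sf1  (source Sf1 imposes f)
bond 4 stroke→Sf2  (Sf2 fixes flow; stroke at Sf2)
bond 0 stroke→J2  (J2: bond 1 brought flow, rest push out)
bond 2 stroke→J2  (J2: bond 1 brought flow, rest push out)
bond 5 stroke→J1  (C2: C, integral causality)
bond 3 stroke→R1  (J1: bond 5 brought effort, rest push out)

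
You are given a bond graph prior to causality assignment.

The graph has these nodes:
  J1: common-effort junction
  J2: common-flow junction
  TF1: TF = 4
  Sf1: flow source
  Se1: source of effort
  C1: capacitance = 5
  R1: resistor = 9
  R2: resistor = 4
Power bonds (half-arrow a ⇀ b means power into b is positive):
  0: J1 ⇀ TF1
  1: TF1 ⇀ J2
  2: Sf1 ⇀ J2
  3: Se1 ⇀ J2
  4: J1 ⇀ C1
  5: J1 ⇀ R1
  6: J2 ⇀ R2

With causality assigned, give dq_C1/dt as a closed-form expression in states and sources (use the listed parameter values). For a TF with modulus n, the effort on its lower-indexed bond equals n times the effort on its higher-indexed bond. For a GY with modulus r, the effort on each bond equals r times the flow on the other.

b2 |Sf1  (Sf1: flow source, stroke at near end)
b3 |J2  (Se1 (Se) sets effort on bond)
b1 |J2  (J2 flow already set via bond 2)
b6 |J2  (1-jn J2 has f-setter on 2)
b0 |TF1  (through TF1, causality passes straight; one stroke at TF1)
b4 |J1  (C1 outputs effort q/C1)
b5 |R1  (common-e at J1 fixed by 4)

dq_C1/dt = -F_Sf1/4 - q_C1/45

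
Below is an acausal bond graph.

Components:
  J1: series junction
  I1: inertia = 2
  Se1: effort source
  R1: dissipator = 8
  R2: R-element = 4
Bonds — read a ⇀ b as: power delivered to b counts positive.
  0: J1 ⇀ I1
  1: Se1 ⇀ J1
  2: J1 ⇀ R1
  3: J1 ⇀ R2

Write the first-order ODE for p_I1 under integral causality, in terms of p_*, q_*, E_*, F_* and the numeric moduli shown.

b1 stroke→J1  (Se1: effort source, stroke at far end)
b0 stroke→I1  (prefer integral on I1)
b2 stroke→J1  (J1: bond 0 brought flow, rest push out)
b3 stroke→J1  (common-f at J1 fixed by 0)

dp_I1/dt = E_Se1 - 6*p_I1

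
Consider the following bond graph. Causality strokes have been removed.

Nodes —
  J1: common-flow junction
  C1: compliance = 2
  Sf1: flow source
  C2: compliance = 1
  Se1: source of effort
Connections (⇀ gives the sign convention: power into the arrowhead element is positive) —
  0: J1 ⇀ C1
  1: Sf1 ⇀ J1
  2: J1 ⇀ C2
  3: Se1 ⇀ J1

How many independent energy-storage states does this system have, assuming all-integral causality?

2  (C1, C2 all integral)

bond 1 |Sf1  (Sf1 (Sf) sets flow on bond)
bond 3 |J1  (Se1: effort source, stroke at far end)
bond 0 |J1  (1-jn J1 has f-setter on 1)
bond 2 |J1  (1-jn J1 has f-setter on 1)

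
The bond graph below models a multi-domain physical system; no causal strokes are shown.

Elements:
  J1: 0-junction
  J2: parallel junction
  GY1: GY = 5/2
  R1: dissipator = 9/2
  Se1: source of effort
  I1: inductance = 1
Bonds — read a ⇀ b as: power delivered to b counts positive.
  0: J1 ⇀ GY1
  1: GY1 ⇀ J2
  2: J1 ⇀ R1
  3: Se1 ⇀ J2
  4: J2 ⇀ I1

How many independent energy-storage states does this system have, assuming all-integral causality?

bond 3 stroke at J2  (Se1: effort source, stroke at far end)
bond 1 stroke at GY1  (J2 effort already set via bond 3)
bond 4 stroke at I1  (0-jn J2 has e-setter on 3)
bond 0 stroke at GY1  (GY GY1: same side as bond 1)
bond 2 stroke at J1  (closing 0-jn rule on J1)

1  (I1 all integral)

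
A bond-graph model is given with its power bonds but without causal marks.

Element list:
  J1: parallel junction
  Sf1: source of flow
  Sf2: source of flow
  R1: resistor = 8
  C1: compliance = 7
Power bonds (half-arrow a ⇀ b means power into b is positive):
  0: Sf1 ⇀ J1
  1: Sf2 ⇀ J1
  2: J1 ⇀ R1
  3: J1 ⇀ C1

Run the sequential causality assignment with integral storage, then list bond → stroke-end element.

bond 0 →Sf1
bond 1 →Sf2
bond 2 →R1
bond 3 →J1

#0 |Sf1  (source Sf1 imposes f)
#1 |Sf2  (source Sf2 imposes f)
#3 |J1  (C1 outputs effort q/C1)
#2 |R1  (J1: bond 3 brought effort, rest push out)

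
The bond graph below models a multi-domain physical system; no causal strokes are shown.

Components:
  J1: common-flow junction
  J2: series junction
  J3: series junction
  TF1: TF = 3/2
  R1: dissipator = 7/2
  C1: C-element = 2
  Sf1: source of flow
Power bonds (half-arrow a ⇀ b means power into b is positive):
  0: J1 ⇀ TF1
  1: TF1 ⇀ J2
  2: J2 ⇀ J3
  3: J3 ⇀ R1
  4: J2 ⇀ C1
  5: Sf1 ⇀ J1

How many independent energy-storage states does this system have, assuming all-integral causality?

1  (C1 all integral)

β5 |Sf1  (Sf1: flow source, stroke at near end)
β0 |J1  (J1 flow already set via bond 5)
β1 |TF1  (TF TF1: opposite of bond 0)
β2 |J2  (J2: bond 1 brought flow, rest push out)
β4 |J2  (J2 flow already set via bond 1)
β3 |J3  (J3: bond 2 brought flow, rest push out)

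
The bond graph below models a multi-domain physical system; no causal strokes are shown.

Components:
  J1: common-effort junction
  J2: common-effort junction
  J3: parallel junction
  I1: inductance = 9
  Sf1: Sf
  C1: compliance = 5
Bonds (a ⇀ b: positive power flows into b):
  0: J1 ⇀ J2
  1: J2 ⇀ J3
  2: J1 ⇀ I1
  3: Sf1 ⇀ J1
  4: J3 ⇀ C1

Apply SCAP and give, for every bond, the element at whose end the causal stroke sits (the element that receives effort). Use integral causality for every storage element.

b3 stroke→Sf1  (Sf1 (Sf) sets flow on bond)
b2 stroke→I1  (I1 integral (f out))
b0 stroke→J1  (closing 0-jn rule on J1)
b1 stroke→J2  (J2 needs exactly one e-in)
b4 stroke→J3  (J3: last free bond brings effort in)

bond 0 →J1
bond 1 →J2
bond 2 →I1
bond 3 →Sf1
bond 4 →J3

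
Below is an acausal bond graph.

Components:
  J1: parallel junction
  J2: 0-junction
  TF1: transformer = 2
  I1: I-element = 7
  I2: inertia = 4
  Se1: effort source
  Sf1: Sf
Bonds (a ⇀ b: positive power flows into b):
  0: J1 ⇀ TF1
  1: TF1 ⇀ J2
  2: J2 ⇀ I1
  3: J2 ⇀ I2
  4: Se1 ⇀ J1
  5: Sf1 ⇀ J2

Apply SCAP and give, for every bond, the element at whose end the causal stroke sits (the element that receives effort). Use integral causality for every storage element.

#0 →TF1
#1 →J2
#2 →I1
#3 →I2
#4 →J1
#5 →Sf1

#4 →J1  (Se1: effort source, stroke at far end)
#5 →Sf1  (source Sf1 imposes f)
#0 →TF1  (0-jn J1 has e-setter on 4)
#1 →J2  (TF1 one-in-one-out from 0)
#2 →I1  (J2 effort already set via bond 1)
#3 →I2  (0-jn J2 has e-setter on 1)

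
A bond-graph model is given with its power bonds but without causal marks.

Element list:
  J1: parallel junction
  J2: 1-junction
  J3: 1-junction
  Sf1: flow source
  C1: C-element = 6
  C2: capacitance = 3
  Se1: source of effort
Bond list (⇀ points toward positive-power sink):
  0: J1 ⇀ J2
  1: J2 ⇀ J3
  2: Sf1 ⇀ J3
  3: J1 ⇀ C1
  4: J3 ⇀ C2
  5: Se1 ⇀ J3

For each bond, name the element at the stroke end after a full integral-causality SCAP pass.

bond 0 stroke→J2
bond 1 stroke→J3
bond 2 stroke→Sf1
bond 3 stroke→J1
bond 4 stroke→J3
bond 5 stroke→J3

bond 2 |Sf1  (Sf1: flow source, stroke at near end)
bond 5 |J3  (source Se1 imposes e)
bond 1 |J3  (common-f at J3 fixed by 2)
bond 4 |J3  (J3 flow already set via bond 2)
bond 0 |J2  (J2 flow already set via bond 1)
bond 3 |J1  (only one effort-in slot at J1)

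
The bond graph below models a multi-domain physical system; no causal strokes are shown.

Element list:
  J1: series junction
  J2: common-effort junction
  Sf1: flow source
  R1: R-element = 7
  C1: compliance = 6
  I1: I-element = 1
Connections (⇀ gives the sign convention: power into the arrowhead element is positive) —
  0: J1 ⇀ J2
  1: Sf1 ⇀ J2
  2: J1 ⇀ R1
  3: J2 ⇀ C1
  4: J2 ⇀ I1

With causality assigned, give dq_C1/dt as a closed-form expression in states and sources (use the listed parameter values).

dq_C1/dt = F_Sf1 - p_I1 - q_C1/42

bond 1 stroke→Sf1  (Sf1: flow source, stroke at near end)
bond 3 stroke→J2  (C1 outputs effort q/C1)
bond 0 stroke→J1  (common-e at J2 fixed by 3)
bond 4 stroke→I1  (0-jn J2 has e-setter on 3)
bond 2 stroke→R1  (only one flow-in slot at J1)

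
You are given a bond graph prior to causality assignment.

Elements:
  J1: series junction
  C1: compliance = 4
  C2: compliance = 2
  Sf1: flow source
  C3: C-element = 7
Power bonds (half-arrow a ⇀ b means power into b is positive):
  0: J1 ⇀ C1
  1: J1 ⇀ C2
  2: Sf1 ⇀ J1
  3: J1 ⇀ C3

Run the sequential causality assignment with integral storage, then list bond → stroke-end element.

b2 stroke at Sf1  (Sf1: flow source, stroke at near end)
b0 stroke at J1  (common-f at J1 fixed by 2)
b1 stroke at J1  (common-f at J1 fixed by 2)
b3 stroke at J1  (common-f at J1 fixed by 2)

β0 stroke→J1
β1 stroke→J1
β2 stroke→Sf1
β3 stroke→J1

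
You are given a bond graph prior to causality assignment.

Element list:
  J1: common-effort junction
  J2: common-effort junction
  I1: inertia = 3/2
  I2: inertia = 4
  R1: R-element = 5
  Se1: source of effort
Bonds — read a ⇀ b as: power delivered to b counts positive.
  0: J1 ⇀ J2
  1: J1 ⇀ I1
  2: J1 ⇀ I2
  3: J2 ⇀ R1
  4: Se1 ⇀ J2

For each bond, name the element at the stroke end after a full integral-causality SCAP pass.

β0 stroke at J1
β1 stroke at I1
β2 stroke at I2
β3 stroke at R1
β4 stroke at J2

b4 |J2  (Se1: effort source, stroke at far end)
b0 |J1  (0-jn J2 has e-setter on 4)
b3 |R1  (J2 effort already set via bond 4)
b1 |I1  (J1: bond 0 brought effort, rest push out)
b2 |I2  (J1: bond 0 brought effort, rest push out)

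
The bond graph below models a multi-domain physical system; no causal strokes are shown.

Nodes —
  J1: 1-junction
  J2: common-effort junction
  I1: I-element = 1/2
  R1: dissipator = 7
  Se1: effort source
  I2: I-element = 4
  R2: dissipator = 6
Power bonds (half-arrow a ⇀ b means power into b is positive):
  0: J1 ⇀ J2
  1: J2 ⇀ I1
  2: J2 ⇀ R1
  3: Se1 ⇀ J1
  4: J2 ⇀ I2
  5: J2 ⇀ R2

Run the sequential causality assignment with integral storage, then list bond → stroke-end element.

b0 stroke→J2
b1 stroke→I1
b2 stroke→R1
b3 stroke→J1
b4 stroke→I2
b5 stroke→R2

β3 →J1  (Se1: effort source, stroke at far end)
β0 →J2  (J1 needs exactly one f-in)
β1 →I1  (J2: bond 0 brought effort, rest push out)
β2 →R1  (J2: bond 0 brought effort, rest push out)
β4 →I2  (J2 effort already set via bond 0)
β5 →R2  (0-jn J2 has e-setter on 0)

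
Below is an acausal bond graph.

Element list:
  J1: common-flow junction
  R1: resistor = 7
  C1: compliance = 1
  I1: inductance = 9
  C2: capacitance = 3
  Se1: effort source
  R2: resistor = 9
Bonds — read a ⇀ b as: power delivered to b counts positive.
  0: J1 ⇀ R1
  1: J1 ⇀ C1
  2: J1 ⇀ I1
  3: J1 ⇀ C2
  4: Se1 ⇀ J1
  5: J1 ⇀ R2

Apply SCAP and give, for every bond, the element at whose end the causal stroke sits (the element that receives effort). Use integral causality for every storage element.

β0 stroke at J1
β1 stroke at J1
β2 stroke at I1
β3 stroke at J1
β4 stroke at J1
β5 stroke at J1

bond 4 →J1  (source Se1 imposes e)
bond 1 →J1  (C1: C, integral causality)
bond 2 →I1  (I1 integral (f out))
bond 0 →J1  (J1: bond 2 brought flow, rest push out)
bond 3 →J1  (1-jn J1 has f-setter on 2)
bond 5 →J1  (J1: bond 2 brought flow, rest push out)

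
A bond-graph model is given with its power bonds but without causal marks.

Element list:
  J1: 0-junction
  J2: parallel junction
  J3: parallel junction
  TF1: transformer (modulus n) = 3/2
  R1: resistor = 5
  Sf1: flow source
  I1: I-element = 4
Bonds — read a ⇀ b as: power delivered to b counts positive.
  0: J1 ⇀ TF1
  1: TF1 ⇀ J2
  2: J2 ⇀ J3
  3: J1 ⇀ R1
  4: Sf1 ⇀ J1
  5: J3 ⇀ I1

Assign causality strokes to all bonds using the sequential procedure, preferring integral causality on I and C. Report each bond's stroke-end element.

b4 |Sf1  (Sf1: flow source, stroke at near end)
b5 |I1  (I1 outputs flow p/I1)
b2 |J3  (closing 0-jn rule on J3)
b1 |J2  (J2: last free bond brings effort in)
b0 |TF1  (through TF1, causality passes straight; one stroke at TF1)
b3 |J1  (closing 0-jn rule on J1)

b0 →TF1
b1 →J2
b2 →J3
b3 →J1
b4 →Sf1
b5 →I1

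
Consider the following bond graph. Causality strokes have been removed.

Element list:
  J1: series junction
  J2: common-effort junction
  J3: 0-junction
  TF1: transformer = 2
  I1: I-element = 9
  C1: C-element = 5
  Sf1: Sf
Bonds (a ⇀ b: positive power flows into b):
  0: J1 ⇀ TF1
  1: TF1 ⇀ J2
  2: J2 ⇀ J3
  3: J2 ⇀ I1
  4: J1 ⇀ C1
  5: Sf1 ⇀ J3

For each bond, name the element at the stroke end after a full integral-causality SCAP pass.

#0 stroke→TF1
#1 stroke→J2
#2 stroke→J3
#3 stroke→I1
#4 stroke→J1
#5 stroke→Sf1

b5 stroke→Sf1  (source Sf1 imposes f)
b2 stroke→J3  (J3: last free bond brings effort in)
b3 stroke→I1  (I1 integral (f out))
b1 stroke→J2  (J2: last free bond brings effort in)
b0 stroke→TF1  (TF1 one-in-one-out from 1)
b4 stroke→J1  (J1 flow already set via bond 0)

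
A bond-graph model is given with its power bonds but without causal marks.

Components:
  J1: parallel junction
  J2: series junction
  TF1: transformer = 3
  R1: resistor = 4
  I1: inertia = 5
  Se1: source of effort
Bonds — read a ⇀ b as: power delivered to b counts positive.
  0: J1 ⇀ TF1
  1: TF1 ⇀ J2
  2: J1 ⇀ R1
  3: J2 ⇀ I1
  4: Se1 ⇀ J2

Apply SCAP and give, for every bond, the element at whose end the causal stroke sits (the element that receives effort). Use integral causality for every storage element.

bond 4 stroke at J2  (Se1: effort source, stroke at far end)
bond 3 stroke at I1  (I1 integral (f out))
bond 1 stroke at J2  (J2 flow already set via bond 3)
bond 0 stroke at TF1  (TF1: transformer flips bond 1)
bond 2 stroke at J1  (only one effort-in slot at J1)

#0 →TF1
#1 →J2
#2 →J1
#3 →I1
#4 →J2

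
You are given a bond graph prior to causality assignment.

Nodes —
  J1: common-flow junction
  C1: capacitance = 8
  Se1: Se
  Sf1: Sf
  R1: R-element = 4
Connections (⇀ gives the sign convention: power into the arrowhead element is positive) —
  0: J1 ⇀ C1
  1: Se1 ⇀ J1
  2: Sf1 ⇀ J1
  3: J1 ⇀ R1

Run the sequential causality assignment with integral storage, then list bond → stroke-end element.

b1 stroke→J1  (Se1 fixes effort; stroke away)
b2 stroke→Sf1  (Sf1 (Sf) sets flow on bond)
b0 stroke→J1  (J1 flow already set via bond 2)
b3 stroke→J1  (common-f at J1 fixed by 2)

b0 stroke→J1
b1 stroke→J1
b2 stroke→Sf1
b3 stroke→J1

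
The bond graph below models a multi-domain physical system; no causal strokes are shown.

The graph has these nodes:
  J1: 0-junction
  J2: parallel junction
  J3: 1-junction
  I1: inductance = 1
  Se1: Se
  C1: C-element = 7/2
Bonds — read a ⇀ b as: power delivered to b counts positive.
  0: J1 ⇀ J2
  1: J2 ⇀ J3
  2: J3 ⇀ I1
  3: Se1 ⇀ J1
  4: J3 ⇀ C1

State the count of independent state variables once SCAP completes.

2  (C1, I1 all integral)

β3 stroke→J1  (Se1 fixes effort; stroke away)
β0 stroke→J2  (J1 effort already set via bond 3)
β1 stroke→J3  (0-jn J2 has e-setter on 0)
β2 stroke→I1  (I1 outputs flow p/I1)
β4 stroke→J3  (1-jn J3 has f-setter on 2)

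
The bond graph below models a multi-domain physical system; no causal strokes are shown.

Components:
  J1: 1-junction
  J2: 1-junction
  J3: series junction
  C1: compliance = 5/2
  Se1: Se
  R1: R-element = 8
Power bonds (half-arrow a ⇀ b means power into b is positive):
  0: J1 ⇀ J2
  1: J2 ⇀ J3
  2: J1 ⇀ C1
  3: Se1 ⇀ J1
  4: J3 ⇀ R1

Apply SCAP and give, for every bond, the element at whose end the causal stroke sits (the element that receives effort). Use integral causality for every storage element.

bond 3 →J1  (source Se1 imposes e)
bond 2 →J1  (C1 outputs effort q/C1)
bond 0 →J2  (only one flow-in slot at J1)
bond 1 →J3  (J2 needs exactly one f-in)
bond 4 →R1  (J3: last free bond brings flow in)

β0 →J2
β1 →J3
β2 →J1
β3 →J1
β4 →R1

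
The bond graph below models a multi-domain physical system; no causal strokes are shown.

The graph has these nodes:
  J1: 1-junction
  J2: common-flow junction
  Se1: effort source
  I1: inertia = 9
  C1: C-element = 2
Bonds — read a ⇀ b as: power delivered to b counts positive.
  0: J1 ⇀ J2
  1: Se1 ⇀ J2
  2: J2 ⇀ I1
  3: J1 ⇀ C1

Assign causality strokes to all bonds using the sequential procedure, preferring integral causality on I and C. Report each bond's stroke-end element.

β1 stroke→J2  (source Se1 imposes e)
β2 stroke→I1  (prefer integral on I1)
β0 stroke→J2  (1-jn J2 has f-setter on 2)
β3 stroke→J1  (J1: bond 0 brought flow, rest push out)

β0 stroke at J2
β1 stroke at J2
β2 stroke at I1
β3 stroke at J1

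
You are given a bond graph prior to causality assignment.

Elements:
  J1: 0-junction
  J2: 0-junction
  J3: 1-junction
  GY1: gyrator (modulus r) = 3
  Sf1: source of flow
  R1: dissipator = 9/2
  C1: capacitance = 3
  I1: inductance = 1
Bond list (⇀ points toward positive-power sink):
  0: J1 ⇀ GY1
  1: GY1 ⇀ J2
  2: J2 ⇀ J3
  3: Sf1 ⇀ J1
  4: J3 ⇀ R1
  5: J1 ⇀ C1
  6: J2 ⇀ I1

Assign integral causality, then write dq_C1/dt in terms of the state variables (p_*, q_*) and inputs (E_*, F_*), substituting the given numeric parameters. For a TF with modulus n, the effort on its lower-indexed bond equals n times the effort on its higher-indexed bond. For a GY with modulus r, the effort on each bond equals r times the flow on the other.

b3 →Sf1  (Sf1 (Sf) sets flow on bond)
b5 →J1  (C1: C, integral causality)
b0 →GY1  (0-jn J1 has e-setter on 5)
b1 →GY1  (GY1: gyrator matches bond 0)
b6 →I1  (I1 integral (f out))
b2 →J2  (J2: last free bond brings effort in)
b4 →J3  (common-f at J3 fixed by 2)

dq_C1/dt = F_Sf1 + 3*p_I1/2 - q_C1/6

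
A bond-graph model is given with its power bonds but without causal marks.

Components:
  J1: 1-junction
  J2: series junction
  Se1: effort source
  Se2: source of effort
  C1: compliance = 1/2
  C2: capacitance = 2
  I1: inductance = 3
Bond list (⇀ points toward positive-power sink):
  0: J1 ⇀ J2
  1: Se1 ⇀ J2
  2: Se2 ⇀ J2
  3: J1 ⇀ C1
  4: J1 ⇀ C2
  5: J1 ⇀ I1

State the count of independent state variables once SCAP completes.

3  (C1, C2, I1 all integral)

bond 1 stroke→J2  (Se1 fixes effort; stroke away)
bond 2 stroke→J2  (Se2 (Se) sets effort on bond)
bond 0 stroke→J1  (J2 needs exactly one f-in)
bond 3 stroke→J1  (C1 outputs effort q/C1)
bond 4 stroke→J1  (C2 integral (e out))
bond 5 stroke→I1  (only one flow-in slot at J1)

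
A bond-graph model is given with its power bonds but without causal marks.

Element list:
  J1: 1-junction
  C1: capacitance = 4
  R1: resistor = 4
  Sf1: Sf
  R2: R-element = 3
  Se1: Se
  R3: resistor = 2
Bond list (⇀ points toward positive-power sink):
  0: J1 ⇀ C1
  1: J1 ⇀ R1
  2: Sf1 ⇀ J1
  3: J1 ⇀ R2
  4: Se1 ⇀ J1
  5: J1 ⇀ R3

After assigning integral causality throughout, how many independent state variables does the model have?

#2 |Sf1  (Sf1: flow source, stroke at near end)
#4 |J1  (Se1 (Se) sets effort on bond)
#0 |J1  (J1: bond 2 brought flow, rest push out)
#1 |J1  (1-jn J1 has f-setter on 2)
#3 |J1  (J1: bond 2 brought flow, rest push out)
#5 |J1  (1-jn J1 has f-setter on 2)

1  (C1 all integral)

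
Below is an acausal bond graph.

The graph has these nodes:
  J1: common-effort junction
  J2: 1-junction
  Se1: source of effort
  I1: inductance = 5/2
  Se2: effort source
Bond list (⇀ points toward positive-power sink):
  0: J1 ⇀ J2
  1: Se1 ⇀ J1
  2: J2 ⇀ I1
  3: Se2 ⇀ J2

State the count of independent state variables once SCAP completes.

bond 1 →J1  (Se1: effort source, stroke at far end)
bond 3 →J2  (Se2 fixes effort; stroke away)
bond 0 →J2  (common-e at J1 fixed by 1)
bond 2 →I1  (J2 needs exactly one f-in)

1  (I1 all integral)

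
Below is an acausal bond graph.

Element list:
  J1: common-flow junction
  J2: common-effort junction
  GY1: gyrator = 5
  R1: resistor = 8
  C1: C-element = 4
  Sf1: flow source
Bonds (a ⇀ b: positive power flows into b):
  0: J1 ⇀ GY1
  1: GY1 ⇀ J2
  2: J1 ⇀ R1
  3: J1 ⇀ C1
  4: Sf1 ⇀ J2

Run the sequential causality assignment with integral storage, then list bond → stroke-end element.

β0 stroke at J1
β1 stroke at J2
β2 stroke at R1
β3 stroke at J1
β4 stroke at Sf1

bond 4 stroke→Sf1  (source Sf1 imposes f)
bond 1 stroke→J2  (J2: last free bond brings effort in)
bond 0 stroke→J1  (GY GY1: same side as bond 1)
bond 3 stroke→J1  (C1: C, integral causality)
bond 2 stroke→R1  (J1 needs exactly one f-in)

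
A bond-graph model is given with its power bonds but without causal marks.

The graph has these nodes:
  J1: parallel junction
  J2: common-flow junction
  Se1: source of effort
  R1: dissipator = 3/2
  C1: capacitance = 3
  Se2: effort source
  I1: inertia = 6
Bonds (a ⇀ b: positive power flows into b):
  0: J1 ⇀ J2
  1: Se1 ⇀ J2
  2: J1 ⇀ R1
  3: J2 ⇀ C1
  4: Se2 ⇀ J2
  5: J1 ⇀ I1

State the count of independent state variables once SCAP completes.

bond 1 stroke at J2  (Se1 fixes effort; stroke away)
bond 4 stroke at J2  (Se2: effort source, stroke at far end)
bond 3 stroke at J2  (C1 integral (e out))
bond 0 stroke at J1  (J2 needs exactly one f-in)
bond 2 stroke at R1  (J1 effort already set via bond 0)
bond 5 stroke at I1  (common-e at J1 fixed by 0)

2  (C1, I1 all integral)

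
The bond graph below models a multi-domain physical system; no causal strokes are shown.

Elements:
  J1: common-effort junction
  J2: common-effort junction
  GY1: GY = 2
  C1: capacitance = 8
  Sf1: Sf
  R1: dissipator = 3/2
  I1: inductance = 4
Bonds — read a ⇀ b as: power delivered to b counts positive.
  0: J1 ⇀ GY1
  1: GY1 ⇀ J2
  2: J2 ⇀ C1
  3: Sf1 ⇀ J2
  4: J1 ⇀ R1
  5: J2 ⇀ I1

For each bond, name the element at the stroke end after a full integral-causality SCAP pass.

bond 0 stroke→GY1
bond 1 stroke→GY1
bond 2 stroke→J2
bond 3 stroke→Sf1
bond 4 stroke→J1
bond 5 stroke→I1

bond 3 →Sf1  (Sf1: flow source, stroke at near end)
bond 2 →J2  (C1: C, integral causality)
bond 1 →GY1  (common-e at J2 fixed by 2)
bond 5 →I1  (common-e at J2 fixed by 2)
bond 0 →GY1  (GY1 both-in/both-out from 1)
bond 4 →J1  (J1: last free bond brings effort in)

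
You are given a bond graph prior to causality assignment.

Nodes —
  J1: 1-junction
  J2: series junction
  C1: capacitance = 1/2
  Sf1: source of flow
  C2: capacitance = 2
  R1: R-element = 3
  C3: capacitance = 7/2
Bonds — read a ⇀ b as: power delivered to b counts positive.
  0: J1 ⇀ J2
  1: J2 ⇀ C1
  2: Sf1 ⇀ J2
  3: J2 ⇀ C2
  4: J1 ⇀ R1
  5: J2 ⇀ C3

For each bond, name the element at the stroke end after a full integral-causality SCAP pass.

β2 stroke at Sf1  (source Sf1 imposes f)
β0 stroke at J2  (J2 flow already set via bond 2)
β1 stroke at J2  (common-f at J2 fixed by 2)
β3 stroke at J2  (J2: bond 2 brought flow, rest push out)
β5 stroke at J2  (common-f at J2 fixed by 2)
β4 stroke at J1  (J1 flow already set via bond 0)

bond 0 stroke→J2
bond 1 stroke→J2
bond 2 stroke→Sf1
bond 3 stroke→J2
bond 4 stroke→J1
bond 5 stroke→J2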